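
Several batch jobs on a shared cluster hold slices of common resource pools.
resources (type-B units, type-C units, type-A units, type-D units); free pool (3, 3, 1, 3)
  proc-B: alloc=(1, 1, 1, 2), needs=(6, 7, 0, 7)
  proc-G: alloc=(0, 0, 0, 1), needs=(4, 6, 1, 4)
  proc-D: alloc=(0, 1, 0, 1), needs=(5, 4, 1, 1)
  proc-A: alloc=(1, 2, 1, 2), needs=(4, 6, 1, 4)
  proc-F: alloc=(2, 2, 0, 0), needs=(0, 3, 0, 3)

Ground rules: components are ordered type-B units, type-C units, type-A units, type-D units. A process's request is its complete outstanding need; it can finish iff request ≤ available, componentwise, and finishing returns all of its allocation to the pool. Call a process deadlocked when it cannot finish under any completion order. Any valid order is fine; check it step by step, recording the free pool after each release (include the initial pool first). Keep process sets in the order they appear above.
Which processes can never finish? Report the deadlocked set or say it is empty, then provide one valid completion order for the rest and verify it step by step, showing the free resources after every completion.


The deadlocked set is empty.
Key observation: proc-F leads a chain of completions in which each release enables another process.
A valid finishing order for the others: proc-F, proc-D, proc-A, proc-G, proc-B. Verifying each step:
  pool = (3, 3, 1, 3)
  run proc-F (needs (0, 3, 0, 3), free (3, 3, 1, 3)); after release of (2, 2, 0, 0) the pool is (5, 5, 1, 3)
  run proc-D (needs (5, 4, 1, 1), free (5, 5, 1, 3)); after release of (0, 1, 0, 1) the pool is (5, 6, 1, 4)
  run proc-A (needs (4, 6, 1, 4), free (5, 6, 1, 4)); after release of (1, 2, 1, 2) the pool is (6, 8, 2, 6)
  run proc-G (needs (4, 6, 1, 4), free (6, 8, 2, 6)); after release of (0, 0, 0, 1) the pool is (6, 8, 2, 7)
  run proc-B (needs (6, 7, 0, 7), free (6, 8, 2, 7)); after release of (1, 1, 1, 2) the pool is (7, 9, 3, 9)


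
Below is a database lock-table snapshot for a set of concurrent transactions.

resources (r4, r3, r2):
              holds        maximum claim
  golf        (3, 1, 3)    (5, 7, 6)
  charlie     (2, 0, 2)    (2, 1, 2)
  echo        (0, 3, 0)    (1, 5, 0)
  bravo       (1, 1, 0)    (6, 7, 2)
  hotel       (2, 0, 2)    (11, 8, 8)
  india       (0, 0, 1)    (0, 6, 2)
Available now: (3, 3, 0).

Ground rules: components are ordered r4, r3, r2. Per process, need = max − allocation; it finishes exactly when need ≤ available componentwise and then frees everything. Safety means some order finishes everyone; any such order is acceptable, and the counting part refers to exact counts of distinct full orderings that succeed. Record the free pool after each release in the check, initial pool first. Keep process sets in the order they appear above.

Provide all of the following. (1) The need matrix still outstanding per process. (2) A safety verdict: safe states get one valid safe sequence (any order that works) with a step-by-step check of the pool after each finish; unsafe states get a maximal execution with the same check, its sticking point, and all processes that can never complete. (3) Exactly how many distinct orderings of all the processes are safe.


(1) Need matrix, components ordered r4, r3, r2:
  golf: (2, 6, 3)
  charlie: (0, 1, 0)
  echo: (1, 2, 0)
  bravo: (5, 6, 2)
  hotel: (9, 8, 6)
  india: (0, 6, 1)
(2) SAFE — a valid safe sequence is echo, charlie, india, golf, bravo, hotel.
Key observation: india marks the first exact bind of the order: its need (0, 6, 1) fits the free (5, 6, 2) with zero slack on a requested resource.
Verifying each step:
  pool = (3, 3, 0)
  run echo (needs (1, 2, 0), free (3, 3, 0)); after release of (0, 3, 0) the pool is (3, 6, 0)
  run charlie (needs (0, 1, 0), free (3, 6, 0)); after release of (2, 0, 2) the pool is (5, 6, 2)
  run india (needs (0, 6, 1), free (5, 6, 2)); after release of (0, 0, 1) the pool is (5, 6, 3)
  run golf (needs (2, 6, 3), free (5, 6, 3)); after release of (3, 1, 3) the pool is (8, 7, 6)
  run bravo (needs (5, 6, 2), free (8, 7, 6)); after release of (1, 1, 0) the pool is (9, 8, 6)
  run hotel (needs (9, 8, 6), free (9, 8, 6)); after release of (2, 0, 2) the pool is (11, 8, 8)
(3) The exact count: 6 of the possible complete orderings are safe sequences.


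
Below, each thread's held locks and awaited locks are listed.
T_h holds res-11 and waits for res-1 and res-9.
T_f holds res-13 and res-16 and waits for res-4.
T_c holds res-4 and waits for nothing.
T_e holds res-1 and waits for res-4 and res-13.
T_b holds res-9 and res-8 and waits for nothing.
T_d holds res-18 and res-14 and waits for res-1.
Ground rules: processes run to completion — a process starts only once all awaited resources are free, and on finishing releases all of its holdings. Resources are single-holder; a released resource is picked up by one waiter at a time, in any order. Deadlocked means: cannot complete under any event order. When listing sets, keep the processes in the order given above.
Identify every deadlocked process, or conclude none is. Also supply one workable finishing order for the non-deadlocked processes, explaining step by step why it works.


No process is deadlocked.
Key observation: the waits form no ring: some process can always run, and its releases unblock the others one by one.
The rest can finish in the order T_b, T_c, T_f, T_e, T_d, T_h.
Step-by-step check:
  T_b: no waits; runs immediately, freeing res-9 and res-8
  T_c: no waits; runs immediately, freeing res-4
  run T_f (all its waits — res-4 — are resolved); releases res-13 and res-16
  run T_e (all its waits — res-4 and res-13 — are resolved); releases res-1
  run T_d (all its waits — res-1 — are resolved); releases res-18 and res-14
  run T_h (all its waits — res-1 and res-9 — are resolved); releases res-11


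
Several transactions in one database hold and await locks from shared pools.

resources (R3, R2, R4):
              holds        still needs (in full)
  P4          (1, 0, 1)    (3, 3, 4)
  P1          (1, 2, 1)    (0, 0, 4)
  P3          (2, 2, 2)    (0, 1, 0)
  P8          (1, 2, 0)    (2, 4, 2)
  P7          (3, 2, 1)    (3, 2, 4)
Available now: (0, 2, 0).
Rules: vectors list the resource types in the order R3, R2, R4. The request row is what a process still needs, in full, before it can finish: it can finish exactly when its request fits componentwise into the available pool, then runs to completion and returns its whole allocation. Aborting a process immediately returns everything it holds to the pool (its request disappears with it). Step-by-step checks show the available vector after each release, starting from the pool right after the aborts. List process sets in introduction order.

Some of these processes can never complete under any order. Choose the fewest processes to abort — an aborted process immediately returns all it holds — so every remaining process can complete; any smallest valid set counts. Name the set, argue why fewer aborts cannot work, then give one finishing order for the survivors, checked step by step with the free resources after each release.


Abort P4 and P7.
Key observation: the returned (4, 2, 2) from P4 and P7 is what brings P1 — unrunnable before, under any order — into play at step 2.
No one abort is enough; case by case: P4 alone leaves P1 blocked (short on R4); P1 alone leaves P4 blocked (short on R4); P3 alone leaves P4 blocked (short on R4); P8 alone leaves P4 blocked (short on R4); P7 alone leaves P4 blocked (short on R4).
Survivors finish in the order: P3, P1, P8. Verifying each step (pool after the aborts first):
  pool = (4, 4, 2)
  P3 needs (0, 1, 0) <= (4, 4, 2) -> finishes; pool += (2, 2, 2) = (6, 6, 4)
  P1 needs (0, 0, 4) <= (6, 6, 4) -> finishes; pool += (1, 2, 1) = (7, 8, 5)
  P8 needs (2, 4, 2) <= (7, 8, 5) -> finishes; pool += (1, 2, 0) = (8, 10, 5)


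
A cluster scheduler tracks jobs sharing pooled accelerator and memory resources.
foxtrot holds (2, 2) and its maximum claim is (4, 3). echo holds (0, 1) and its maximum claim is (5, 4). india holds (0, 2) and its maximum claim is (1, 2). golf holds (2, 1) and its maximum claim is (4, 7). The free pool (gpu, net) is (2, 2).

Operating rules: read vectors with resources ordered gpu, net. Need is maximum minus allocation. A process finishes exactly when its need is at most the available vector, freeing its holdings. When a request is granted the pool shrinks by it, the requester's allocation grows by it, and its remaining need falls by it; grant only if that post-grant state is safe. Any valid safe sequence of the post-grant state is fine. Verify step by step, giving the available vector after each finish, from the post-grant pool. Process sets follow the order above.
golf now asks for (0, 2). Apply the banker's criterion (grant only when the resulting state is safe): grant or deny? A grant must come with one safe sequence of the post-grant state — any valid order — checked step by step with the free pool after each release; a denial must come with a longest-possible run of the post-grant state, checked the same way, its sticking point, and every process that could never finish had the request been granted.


GRANT. The post-grant state is safe; one safe sequence: india, foxtrot, golf, echo.
Key observation: granting shrinks the pool to (2, 0), yet india still fits and the chain goes through.
Verifying the post-grant state step by step:
  pool = (2, 0)
  india: need (1, 0) fits (2, 0); releases (0, 2), pool now (2, 2)
  foxtrot: need (2, 1) fits (2, 2); releases (2, 2), pool now (4, 4)
  golf: need (2, 4) fits (4, 4); releases (2, 3), pool now (6, 7)
  echo: need (5, 3) fits (6, 7); releases (0, 1), pool now (6, 8)


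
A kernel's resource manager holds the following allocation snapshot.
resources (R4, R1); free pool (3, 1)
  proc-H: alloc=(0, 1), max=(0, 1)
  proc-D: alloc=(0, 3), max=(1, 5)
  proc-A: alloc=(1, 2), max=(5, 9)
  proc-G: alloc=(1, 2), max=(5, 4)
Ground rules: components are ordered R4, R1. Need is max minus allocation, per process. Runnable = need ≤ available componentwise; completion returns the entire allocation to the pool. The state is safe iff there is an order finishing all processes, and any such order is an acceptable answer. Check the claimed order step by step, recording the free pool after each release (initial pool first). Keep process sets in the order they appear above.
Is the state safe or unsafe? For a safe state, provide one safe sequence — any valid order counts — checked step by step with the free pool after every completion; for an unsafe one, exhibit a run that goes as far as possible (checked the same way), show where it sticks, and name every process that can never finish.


UNSAFE — no complete ordering exists.
Key observation: once proc-H, proc-D finish, the pool peaks at (3, 5) — and every remaining process still needs more R4 than that.
The run proc-H, proc-D cannot be extended any further. Walking it through:
  pool = (3, 1)
  proc-H: need (0, 0) fits (3, 1); releases (0, 1), pool now (3, 2)
  proc-D: need (1, 2) fits (3, 2); releases (0, 3), pool now (3, 5)
  proc-A cannot run: need (4, 7) vs free (3, 5) (insufficient R4 and R1)
  proc-G cannot run: need (4, 2) vs free (3, 5) (insufficient R4)
Permanently blocked: proc-A and proc-G.


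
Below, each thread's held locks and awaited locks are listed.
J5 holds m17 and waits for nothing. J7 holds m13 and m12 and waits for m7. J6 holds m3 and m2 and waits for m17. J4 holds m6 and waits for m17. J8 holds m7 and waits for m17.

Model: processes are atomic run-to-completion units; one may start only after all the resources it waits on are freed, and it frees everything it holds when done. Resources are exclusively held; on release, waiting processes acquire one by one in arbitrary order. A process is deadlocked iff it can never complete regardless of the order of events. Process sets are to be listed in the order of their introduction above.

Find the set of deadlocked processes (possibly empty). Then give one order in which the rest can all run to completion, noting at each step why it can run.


No process is deadlocked.
Key observation: the waits form no ring: some process can always run, and its releases unblock the others one by one.
A valid finishing order for the others: J5, J6, J8, J7, J4.
Walking it through:
  J5: no waits; runs immediately, freeing m17
  run J6 (all its waits — m17 — are resolved); releases m3 and m2
  run J8 (all its waits — m17 — are resolved); releases m7
  run J7 (all its waits — m7 — are resolved); releases m13 and m12
  run J4 (all its waits — m17 — are resolved); releases m6


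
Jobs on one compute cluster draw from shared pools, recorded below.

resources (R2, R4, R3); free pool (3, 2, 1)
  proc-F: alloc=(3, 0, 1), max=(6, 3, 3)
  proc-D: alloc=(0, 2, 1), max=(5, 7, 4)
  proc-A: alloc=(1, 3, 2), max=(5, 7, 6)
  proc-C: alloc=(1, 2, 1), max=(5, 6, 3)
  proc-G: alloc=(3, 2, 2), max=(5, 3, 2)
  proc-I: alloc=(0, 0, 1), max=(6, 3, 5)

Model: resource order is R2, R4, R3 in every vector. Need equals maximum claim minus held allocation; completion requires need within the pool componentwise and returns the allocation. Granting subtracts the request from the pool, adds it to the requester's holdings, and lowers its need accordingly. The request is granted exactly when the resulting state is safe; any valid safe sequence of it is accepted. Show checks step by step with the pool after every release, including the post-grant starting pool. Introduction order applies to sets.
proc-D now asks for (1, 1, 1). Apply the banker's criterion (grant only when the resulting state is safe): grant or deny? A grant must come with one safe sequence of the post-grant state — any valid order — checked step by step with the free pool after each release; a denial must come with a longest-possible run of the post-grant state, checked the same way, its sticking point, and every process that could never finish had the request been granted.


DENY — the pretend-granted state is unsafe.
Key observation: after proc-G, proc-F the pool peaks at (8, 3, 3), and each blocked process is short somewhere: proc-D on R4; proc-A on R4, R3; proc-C on R4; proc-I on R3.
On the post-grant state, proc-G, proc-F is a maximal run — nothing extends it. Walking it through:
  pool = (2, 1, 0)
  proc-G needs (2, 1, 0) <= (2, 1, 0) -> finishes; pool += (3, 2, 2) = (5, 3, 2)
  proc-F needs (3, 3, 2) <= (5, 3, 2) -> finishes; pool += (3, 0, 1) = (8, 3, 3)
  blocked: proc-D wants (4, 4, 2), pool (8, 3, 3) — not enough R4
  blocked: proc-A wants (4, 4, 4), pool (8, 3, 3) — not enough R4 and R3
  blocked: proc-C wants (4, 4, 2), pool (8, 3, 3) — not enough R4
  blocked: proc-I wants (6, 3, 4), pool (8, 3, 3) — not enough R3
Had the request been granted, proc-D, proc-A, proc-C and proc-I could never finish.


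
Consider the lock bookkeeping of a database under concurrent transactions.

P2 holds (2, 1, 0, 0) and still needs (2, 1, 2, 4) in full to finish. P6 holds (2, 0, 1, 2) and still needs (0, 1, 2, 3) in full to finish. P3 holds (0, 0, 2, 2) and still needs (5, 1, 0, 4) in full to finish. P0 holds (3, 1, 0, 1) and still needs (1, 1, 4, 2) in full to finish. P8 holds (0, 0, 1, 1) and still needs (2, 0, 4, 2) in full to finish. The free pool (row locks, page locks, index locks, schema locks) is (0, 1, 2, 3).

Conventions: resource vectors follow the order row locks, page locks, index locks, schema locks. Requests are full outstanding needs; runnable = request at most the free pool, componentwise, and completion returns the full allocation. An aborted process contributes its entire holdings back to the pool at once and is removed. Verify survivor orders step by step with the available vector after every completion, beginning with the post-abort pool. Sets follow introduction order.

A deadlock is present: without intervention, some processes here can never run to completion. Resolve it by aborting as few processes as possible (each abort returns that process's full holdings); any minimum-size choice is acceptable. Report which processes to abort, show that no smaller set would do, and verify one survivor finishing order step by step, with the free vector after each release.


The answer: abort P0.
Key observation: aborting P0 returns (3, 1, 0, 1), and P3 — hopeless before — runs at step 2 with the returned capacity in the pool.
Minimality: the empty abort set fails — the state is deadlocked as it stands.
One survivor order: P6, P3, P8, P2. Check, step by step (post-abort pool first):
  pool = (3, 2, 2, 4)
  run P6 (needs (0, 1, 2, 3), free (3, 2, 2, 4)); after release of (2, 0, 1, 2) the pool is (5, 2, 3, 6)
  run P3 (needs (5, 1, 0, 4), free (5, 2, 3, 6)); after release of (0, 0, 2, 2) the pool is (5, 2, 5, 8)
  run P8 (needs (2, 0, 4, 2), free (5, 2, 5, 8)); after release of (0, 0, 1, 1) the pool is (5, 2, 6, 9)
  run P2 (needs (2, 1, 2, 4), free (5, 2, 6, 9)); after release of (2, 1, 0, 0) the pool is (7, 3, 6, 9)


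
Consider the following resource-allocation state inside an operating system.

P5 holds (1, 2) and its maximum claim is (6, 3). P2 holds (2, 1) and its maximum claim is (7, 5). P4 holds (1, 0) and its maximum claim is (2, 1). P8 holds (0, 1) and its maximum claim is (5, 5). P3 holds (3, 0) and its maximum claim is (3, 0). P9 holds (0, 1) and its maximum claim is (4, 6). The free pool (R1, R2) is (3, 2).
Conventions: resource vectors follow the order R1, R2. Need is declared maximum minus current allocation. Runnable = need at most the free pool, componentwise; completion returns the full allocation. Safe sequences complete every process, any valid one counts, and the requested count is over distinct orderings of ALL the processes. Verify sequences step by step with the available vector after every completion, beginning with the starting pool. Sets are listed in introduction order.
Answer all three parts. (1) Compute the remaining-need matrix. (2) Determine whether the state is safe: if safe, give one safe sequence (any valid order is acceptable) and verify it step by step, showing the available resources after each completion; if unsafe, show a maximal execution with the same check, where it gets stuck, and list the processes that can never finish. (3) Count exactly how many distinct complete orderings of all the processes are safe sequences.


(1) Need matrix, components ordered R1, R2:
  P5: (5, 1)
  P2: (5, 4)
  P4: (1, 1)
  P8: (5, 4)
  P3: (0, 0)
  P9: (4, 5)
(2) The state is SAFE; one workable sequence: P3, P5, P8, P4, P9, P2.
Key observation: reading the order forward, P8 is the first process whose need (5, 4) meets the free pool (7, 4) exactly on a resource it requests.
Walking it through:
  pool = (3, 2)
  P3: need (0, 0) fits (3, 2); releases (3, 0), pool now (6, 2)
  P5: need (5, 1) fits (6, 2); releases (1, 2), pool now (7, 4)
  P8: need (5, 4) fits (7, 4); releases (0, 1), pool now (7, 5)
  P4: need (1, 1) fits (7, 5); releases (1, 0), pool now (8, 5)
  P9: need (4, 5) fits (8, 5); releases (0, 1), pool now (8, 6)
  P2: need (5, 4) fits (8, 6); releases (2, 1), pool now (10, 7)
(3) The exact count: 24 of the possible complete orderings are safe sequences.


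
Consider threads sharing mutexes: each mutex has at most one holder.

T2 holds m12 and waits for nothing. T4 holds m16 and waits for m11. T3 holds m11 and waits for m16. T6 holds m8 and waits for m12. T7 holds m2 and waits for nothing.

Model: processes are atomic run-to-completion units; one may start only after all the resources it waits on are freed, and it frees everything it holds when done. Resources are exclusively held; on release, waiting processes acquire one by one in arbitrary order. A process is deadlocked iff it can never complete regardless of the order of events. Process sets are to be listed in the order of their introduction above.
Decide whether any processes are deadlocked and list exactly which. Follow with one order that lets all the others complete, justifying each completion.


Deadlocked: T4 and T3.
Key observation: the loop T4 -> T3 -> T4 blocks itself forever; no other process is dragged down with it.
One completion order for the rest: T2, T6, T7.
Verifying each step:
  T2 waits on nothing -> runs at once and releases m12
  T6 waits on m12 — all released -> runs and releases m8
  T7 waits on nothing -> runs at once and releases m2


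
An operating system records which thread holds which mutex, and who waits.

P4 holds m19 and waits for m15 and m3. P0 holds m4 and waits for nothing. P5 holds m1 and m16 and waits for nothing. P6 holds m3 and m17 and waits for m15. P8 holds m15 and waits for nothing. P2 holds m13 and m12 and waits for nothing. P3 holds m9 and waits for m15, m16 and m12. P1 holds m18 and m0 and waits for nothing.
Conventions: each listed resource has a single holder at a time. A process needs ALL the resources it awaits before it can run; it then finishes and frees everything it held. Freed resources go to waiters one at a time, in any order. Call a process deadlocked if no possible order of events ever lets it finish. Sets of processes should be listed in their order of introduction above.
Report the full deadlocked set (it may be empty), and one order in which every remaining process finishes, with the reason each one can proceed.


The deadlocked set is empty.
Key observation: every chain of waits terminates; starting from the processes that wait on nothing, all the rest unlock in turn.
A valid finishing order for the others: P8, P2, P5, P1, P6, P3, P4, P0.
Check, step by step:
  run P8 (it waits on nothing); releases m15
  run P2 (it waits on nothing); releases m13 and m12
  run P5 (it waits on nothing); releases m1 and m16
  run P1 (it waits on nothing); releases m18 and m0
  P6: everything it awaited (m15) is free; runs, freeing m3 and m17
  P3: everything it awaited (m15, m16 and m12) is free; runs, freeing m9
  P4: everything it awaited (m15 and m3) is free; runs, freeing m19
  run P0 (it waits on nothing); releases m4


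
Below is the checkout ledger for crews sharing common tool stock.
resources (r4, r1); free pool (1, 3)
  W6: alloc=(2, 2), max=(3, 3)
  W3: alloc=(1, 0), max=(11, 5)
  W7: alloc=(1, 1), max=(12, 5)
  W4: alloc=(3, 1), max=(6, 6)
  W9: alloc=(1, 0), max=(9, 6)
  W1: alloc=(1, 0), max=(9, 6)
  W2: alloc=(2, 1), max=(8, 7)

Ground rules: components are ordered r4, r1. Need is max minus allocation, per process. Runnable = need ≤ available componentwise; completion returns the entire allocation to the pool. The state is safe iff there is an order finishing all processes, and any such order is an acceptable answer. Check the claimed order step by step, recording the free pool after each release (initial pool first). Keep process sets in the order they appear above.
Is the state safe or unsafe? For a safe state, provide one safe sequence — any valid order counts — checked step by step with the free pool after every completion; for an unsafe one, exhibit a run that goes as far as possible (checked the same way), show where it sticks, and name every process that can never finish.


SAFE, for example via the order W6, W4, W2, W1, W9, W3, W7.
Key observation: W6 marks the first exact bind of the order: its need (1, 1) fits the free (1, 3) with zero slack on a requested resource.
Walking it through:
  pool = (1, 3)
  W6: need (1, 1) fits (1, 3); releases (2, 2), pool now (3, 5)
  W4: need (3, 5) fits (3, 5); releases (3, 1), pool now (6, 6)
  W2: need (6, 6) fits (6, 6); releases (2, 1), pool now (8, 7)
  W1: need (8, 6) fits (8, 7); releases (1, 0), pool now (9, 7)
  W9: need (8, 6) fits (9, 7); releases (1, 0), pool now (10, 7)
  W3: need (10, 5) fits (10, 7); releases (1, 0), pool now (11, 7)
  W7: need (11, 4) fits (11, 7); releases (1, 1), pool now (12, 8)


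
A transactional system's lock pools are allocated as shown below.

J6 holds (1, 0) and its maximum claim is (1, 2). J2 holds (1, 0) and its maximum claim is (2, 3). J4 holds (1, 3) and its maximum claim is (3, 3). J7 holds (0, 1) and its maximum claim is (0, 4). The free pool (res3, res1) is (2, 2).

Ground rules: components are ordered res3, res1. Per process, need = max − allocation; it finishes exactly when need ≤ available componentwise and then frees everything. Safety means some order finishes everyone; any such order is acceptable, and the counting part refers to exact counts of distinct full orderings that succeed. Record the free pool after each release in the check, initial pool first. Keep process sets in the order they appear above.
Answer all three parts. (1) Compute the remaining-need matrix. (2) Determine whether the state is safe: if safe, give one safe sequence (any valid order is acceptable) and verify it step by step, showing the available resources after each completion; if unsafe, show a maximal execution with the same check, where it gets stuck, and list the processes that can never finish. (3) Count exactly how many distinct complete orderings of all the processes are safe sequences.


(1) Outstanding need per process (order res3, res1):
  J6: (0, 2)
  J2: (1, 3)
  J4: (2, 0)
  J7: (0, 3)
(2) SAFE. One safe sequence: J6, J4, J2, J7.
Key observation: J6 is the earliest step where a requested resource binds exactly: need (0, 2), pool (2, 2) at its turn.
Verifying each step:
  pool = (2, 2)
  J6 needs (0, 2) <= (2, 2) -> finishes; pool += (1, 0) = (3, 2)
  J4 needs (2, 0) <= (3, 2) -> finishes; pool += (1, 3) = (4, 5)
  J2 needs (1, 3) <= (4, 5) -> finishes; pool += (1, 0) = (5, 5)
  J7 needs (0, 3) <= (5, 5) -> finishes; pool += (0, 1) = (5, 6)
(3) The exact count: 8 of the possible complete orderings are safe sequences.


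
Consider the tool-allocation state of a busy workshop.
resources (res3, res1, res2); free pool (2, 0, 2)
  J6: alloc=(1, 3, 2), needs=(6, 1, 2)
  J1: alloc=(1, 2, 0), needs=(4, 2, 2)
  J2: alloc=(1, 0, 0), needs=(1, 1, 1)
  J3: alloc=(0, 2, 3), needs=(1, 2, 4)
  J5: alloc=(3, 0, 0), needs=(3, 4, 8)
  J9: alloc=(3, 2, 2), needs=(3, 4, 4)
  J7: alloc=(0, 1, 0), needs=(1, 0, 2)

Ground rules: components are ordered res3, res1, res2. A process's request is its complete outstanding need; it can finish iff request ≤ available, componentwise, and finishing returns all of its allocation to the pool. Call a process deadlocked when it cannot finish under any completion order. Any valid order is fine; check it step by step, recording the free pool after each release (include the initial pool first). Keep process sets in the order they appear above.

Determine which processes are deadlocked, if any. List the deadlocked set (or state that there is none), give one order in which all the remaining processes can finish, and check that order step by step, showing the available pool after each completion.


Deadlocked: J6, J1, J3, J5 and J9.
Key observation: after J7, J2 the pool peaks at (3, 1, 2), and each blocked process is short somewhere: J6 on res3; J1 on res3, res1; J3 on res1, res2; J5 on res1, res2; J9 on res1, res2.
One completion order for the rest: J7, J2. Check, step by step:
  pool = (2, 0, 2)
  J7: need (1, 0, 2) fits (2, 0, 2); releases (0, 1, 0), pool now (2, 1, 2)
  J2: need (1, 1, 1) fits (2, 1, 2); releases (1, 0, 0), pool now (3, 1, 2)
The blocked processes can never fit:
  blocked: J6 wants (6, 1, 2), pool (3, 1, 2) — not enough res3
  blocked: J1 wants (4, 2, 2), pool (3, 1, 2) — not enough res3 and res1
  blocked: J3 wants (1, 2, 4), pool (3, 1, 2) — not enough res1 and res2
  blocked: J5 wants (3, 4, 8), pool (3, 1, 2) — not enough res1 and res2
  blocked: J9 wants (3, 4, 4), pool (3, 1, 2) — not enough res1 and res2


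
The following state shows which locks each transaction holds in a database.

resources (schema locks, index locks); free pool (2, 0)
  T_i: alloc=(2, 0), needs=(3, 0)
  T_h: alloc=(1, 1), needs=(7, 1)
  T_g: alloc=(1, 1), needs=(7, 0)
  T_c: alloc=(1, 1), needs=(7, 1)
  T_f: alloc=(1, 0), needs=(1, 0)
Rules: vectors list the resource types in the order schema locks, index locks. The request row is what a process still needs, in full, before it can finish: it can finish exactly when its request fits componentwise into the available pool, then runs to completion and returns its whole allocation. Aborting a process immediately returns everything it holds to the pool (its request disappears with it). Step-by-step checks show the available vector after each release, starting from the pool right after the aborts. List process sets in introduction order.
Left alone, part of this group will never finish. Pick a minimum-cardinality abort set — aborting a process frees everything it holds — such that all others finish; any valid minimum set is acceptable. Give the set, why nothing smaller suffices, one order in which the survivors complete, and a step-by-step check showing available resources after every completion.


The answer: abort T_h and T_c.
Key observation: aborting T_h and T_c returns (2, 2), and T_g — hopeless before — runs at step 3 with the returned capacity in the pool.
Why nothing smaller works — every single abort fails: T_i alone leaves T_h blocked (short on schema locks and index locks); T_h alone leaves T_g blocked (short on schema locks); T_g alone leaves T_h blocked (short on schema locks); T_c alone leaves T_h blocked (short on schema locks); T_f alone leaves T_h blocked (short on schema locks and index locks).
One survivor order: T_f, T_i, T_g. Verifying each step (post-abort pool first):
  pool = (4, 2)
  T_f: need (1, 0) fits (4, 2); releases (1, 0), pool now (5, 2)
  T_i: need (3, 0) fits (5, 2); releases (2, 0), pool now (7, 2)
  T_g: need (7, 0) fits (7, 2); releases (1, 1), pool now (8, 3)


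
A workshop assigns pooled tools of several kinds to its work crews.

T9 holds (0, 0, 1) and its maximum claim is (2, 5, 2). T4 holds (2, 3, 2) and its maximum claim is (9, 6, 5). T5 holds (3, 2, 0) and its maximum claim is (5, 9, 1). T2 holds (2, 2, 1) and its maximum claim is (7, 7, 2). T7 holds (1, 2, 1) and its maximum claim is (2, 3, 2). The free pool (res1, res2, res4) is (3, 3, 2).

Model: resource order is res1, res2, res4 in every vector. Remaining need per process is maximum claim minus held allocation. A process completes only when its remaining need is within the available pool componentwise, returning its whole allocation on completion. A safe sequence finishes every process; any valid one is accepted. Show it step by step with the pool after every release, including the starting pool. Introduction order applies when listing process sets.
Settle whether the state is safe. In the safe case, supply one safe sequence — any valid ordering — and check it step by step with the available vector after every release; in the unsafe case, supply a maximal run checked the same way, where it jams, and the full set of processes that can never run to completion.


UNSAFE — no complete ordering exists.
Key observation: after T7, T9 the pool peaks at (4, 5, 4), and each blocked process is short somewhere: T4 on res1; T5 on res2; T2 on res1.
Going as far as possible: T7, T9; after that, nothing fits. Walking it through:
  pool = (3, 3, 2)
  run T7 (needs (1, 1, 1), free (3, 3, 2)); after release of (1, 2, 1) the pool is (4, 5, 3)
  run T9 (needs (2, 5, 1), free (4, 5, 3)); after release of (0, 0, 1) the pool is (4, 5, 4)
  T4 cannot run: need (7, 3, 3) vs free (4, 5, 4) (insufficient res1)
  T5 cannot run: need (2, 7, 1) vs free (4, 5, 4) (insufficient res2)
  T2 cannot run: need (5, 5, 1) vs free (4, 5, 4) (insufficient res1)
Permanently blocked: T4, T5 and T2.


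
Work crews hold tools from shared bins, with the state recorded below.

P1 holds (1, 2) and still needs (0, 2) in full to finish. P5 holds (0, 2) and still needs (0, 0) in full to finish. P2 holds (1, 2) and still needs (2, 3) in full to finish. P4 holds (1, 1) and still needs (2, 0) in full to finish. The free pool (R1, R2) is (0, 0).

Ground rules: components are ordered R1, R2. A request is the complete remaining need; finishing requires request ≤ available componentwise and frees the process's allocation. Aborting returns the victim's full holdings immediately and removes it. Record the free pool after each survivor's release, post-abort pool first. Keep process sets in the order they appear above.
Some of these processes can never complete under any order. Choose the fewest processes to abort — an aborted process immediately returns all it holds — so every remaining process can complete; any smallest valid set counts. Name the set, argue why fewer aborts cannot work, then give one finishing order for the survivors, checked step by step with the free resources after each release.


The answer: abort P2.
Key observation: the returned (1, 2) from P2 is what brings P4 — unrunnable before, under any order — into play at step 3.
Minimality: the empty abort set fails — the state is deadlocked as it stands.
The survivors complete as P1, P5, P4. Verifying each step (starting from the post-abort pool):
  pool = (1, 2)
  run P1 (needs (0, 2), free (1, 2)); after release of (1, 2) the pool is (2, 4)
  run P5 (needs (0, 0), free (2, 4)); after release of (0, 2) the pool is (2, 6)
  run P4 (needs (2, 0), free (2, 6)); after release of (1, 1) the pool is (3, 7)


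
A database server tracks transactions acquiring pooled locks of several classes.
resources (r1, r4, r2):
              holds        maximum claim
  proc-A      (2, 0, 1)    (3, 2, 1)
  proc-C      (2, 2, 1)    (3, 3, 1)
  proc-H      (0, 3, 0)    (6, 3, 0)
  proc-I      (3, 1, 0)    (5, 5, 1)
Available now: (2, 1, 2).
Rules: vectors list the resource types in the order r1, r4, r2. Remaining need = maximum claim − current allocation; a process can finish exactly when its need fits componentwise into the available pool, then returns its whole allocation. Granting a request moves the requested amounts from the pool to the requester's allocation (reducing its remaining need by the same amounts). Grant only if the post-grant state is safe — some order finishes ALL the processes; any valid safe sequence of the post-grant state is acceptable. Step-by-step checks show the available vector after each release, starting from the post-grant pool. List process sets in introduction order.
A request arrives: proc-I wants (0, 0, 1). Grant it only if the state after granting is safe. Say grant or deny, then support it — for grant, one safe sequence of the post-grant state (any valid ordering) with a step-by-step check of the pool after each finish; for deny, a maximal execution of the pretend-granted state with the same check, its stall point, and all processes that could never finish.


GRANT: granting preserves safety; a valid post-grant sequence is proc-C, proc-A, proc-H, proc-I.
Key observation: after the grant the pool drops to (2, 1, 1), which still lets proc-C finish first and unwind the rest.
Verifying the post-grant state step by step:
  pool = (2, 1, 1)
  proc-C needs (1, 1, 0) <= (2, 1, 1) -> finishes; pool += (2, 2, 1) = (4, 3, 2)
  proc-A needs (1, 2, 0) <= (4, 3, 2) -> finishes; pool += (2, 0, 1) = (6, 3, 3)
  proc-H needs (6, 0, 0) <= (6, 3, 3) -> finishes; pool += (0, 3, 0) = (6, 6, 3)
  proc-I needs (2, 4, 0) <= (6, 6, 3) -> finishes; pool += (3, 1, 1) = (9, 7, 4)


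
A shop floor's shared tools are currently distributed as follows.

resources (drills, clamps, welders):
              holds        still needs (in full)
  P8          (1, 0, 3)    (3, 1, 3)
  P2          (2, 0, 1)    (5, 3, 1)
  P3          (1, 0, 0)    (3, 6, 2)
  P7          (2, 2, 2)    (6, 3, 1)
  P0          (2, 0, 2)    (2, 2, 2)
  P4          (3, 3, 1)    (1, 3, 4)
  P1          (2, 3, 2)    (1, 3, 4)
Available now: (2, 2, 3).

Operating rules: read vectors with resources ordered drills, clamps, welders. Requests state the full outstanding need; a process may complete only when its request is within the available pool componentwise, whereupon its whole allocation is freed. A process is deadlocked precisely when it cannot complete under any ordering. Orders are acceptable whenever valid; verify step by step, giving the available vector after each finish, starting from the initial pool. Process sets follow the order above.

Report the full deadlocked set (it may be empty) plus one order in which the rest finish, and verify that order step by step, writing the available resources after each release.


Deadlocked set: P2, P3, P7, P4 and P1.
Key observation: even finishing P0, P8 leaves just (5, 2, 8) free — too little clamps for any of the remaining processes.
The rest can finish in the order P0, P8. Step-by-step check:
  pool = (2, 2, 3)
  P0: need (2, 2, 2) fits (2, 2, 3); releases (2, 0, 2), pool now (4, 2, 5)
  P8: need (3, 1, 3) fits (4, 2, 5); releases (1, 0, 3), pool now (5, 2, 8)
The stuck group stays short no matter what:
  P2 cannot run: need (5, 3, 1) vs free (5, 2, 8) (insufficient clamps)
  P3 cannot run: need (3, 6, 2) vs free (5, 2, 8) (insufficient clamps)
  P7 cannot run: need (6, 3, 1) vs free (5, 2, 8) (insufficient drills and clamps)
  P4 cannot run: need (1, 3, 4) vs free (5, 2, 8) (insufficient clamps)
  P1 cannot run: need (1, 3, 4) vs free (5, 2, 8) (insufficient clamps)


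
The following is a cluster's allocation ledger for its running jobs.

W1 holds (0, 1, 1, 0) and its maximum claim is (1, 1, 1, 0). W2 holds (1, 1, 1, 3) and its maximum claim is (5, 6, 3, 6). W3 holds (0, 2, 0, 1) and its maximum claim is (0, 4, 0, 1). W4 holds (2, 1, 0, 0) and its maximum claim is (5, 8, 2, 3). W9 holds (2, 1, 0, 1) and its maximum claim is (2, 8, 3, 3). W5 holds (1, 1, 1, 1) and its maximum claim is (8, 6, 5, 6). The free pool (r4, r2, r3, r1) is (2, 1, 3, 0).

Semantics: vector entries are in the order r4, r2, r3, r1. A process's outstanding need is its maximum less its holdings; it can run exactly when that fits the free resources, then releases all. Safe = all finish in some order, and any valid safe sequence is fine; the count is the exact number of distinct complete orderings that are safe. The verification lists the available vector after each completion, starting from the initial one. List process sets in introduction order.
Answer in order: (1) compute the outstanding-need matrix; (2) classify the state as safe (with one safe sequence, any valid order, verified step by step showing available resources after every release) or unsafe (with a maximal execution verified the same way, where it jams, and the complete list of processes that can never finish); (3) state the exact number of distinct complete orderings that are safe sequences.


(1) Need matrix, components ordered r4, r2, r3, r1:
  W1: (1, 0, 0, 0)
  W2: (4, 5, 2, 3)
  W3: (0, 2, 0, 0)
  W4: (3, 7, 2, 3)
  W9: (0, 7, 3, 2)
  W5: (7, 5, 4, 5)
(2) UNSAFE — no complete ordering exists.
Key observation: no order helps: past W1, W3, the free pool tops out at (2, 4, 4, 1), below what each blocked process needs in r2.
A maximal execution: W1, W3 — then nothing else fits. Check, step by step:
  pool = (2, 1, 3, 0)
  W1 needs (1, 0, 0, 0) <= (2, 1, 3, 0) -> finishes; pool += (0, 1, 1, 0) = (2, 2, 4, 0)
  W3 needs (0, 2, 0, 0) <= (2, 2, 4, 0) -> finishes; pool += (0, 2, 0, 1) = (2, 4, 4, 1)
  blocked: W2 wants (4, 5, 2, 3), pool (2, 4, 4, 1) — not enough r4, r2 and r1
  blocked: W4 wants (3, 7, 2, 3), pool (2, 4, 4, 1) — not enough r4, r2 and r1
  blocked: W9 wants (0, 7, 3, 2), pool (2, 4, 4, 1) — not enough r2 and r1
  blocked: W5 wants (7, 5, 4, 5), pool (2, 4, 4, 1) — not enough r4, r2 and r1
Never able to finish: W2, W4, W9 and W5.
(3) Exactly 0 of the possible complete orderings are safe sequences.


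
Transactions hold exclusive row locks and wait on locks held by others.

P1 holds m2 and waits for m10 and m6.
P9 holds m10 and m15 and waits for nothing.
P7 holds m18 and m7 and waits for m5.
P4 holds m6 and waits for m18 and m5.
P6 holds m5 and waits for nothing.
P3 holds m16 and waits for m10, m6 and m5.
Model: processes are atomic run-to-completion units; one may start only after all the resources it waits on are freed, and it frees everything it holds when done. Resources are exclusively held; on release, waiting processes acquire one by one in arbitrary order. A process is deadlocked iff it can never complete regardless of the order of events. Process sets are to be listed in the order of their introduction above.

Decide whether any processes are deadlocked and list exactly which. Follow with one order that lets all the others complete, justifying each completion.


Nothing here is deadlocked.
Key observation: there is no circular wait here — follow any chain and it reaches a process that is free to run now.
The rest can finish in the order P9, P6, P7, P4, P3, P1.
Step-by-step check:
  P9 waits on nothing -> runs at once and releases m10 and m15
  P6 waits on nothing -> runs at once and releases m5
  P7: everything it awaited (m5) is free; runs, freeing m18 and m7
  P4: everything it awaited (m18 and m5) is free; runs, freeing m6
  P3: everything it awaited (m10, m6 and m5) is free; runs, freeing m16
  P1: everything it awaited (m10 and m6) is free; runs, freeing m2
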